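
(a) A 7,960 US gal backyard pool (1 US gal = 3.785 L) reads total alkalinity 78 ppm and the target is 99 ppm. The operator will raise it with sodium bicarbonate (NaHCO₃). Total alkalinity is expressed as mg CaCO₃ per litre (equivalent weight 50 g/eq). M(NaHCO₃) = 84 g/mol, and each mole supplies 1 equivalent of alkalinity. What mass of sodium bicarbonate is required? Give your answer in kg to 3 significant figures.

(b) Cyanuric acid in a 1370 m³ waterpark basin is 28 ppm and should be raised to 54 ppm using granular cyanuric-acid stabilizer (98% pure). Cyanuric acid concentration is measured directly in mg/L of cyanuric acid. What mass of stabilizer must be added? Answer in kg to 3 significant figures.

(a) 1.06 kg; (b) 36.3 kg

(a) Volume: 7,960 US gal × 3.785 L/gal = 30,129 L.
(a) Alkalinity to add: (99 − 78) = 21 mg/L as CaCO₃ × 30,129 L = 632.7 g as CaCO₃.
(a) Equivalents: 632.7 g ÷ 50 g/eq = 12.65 eq.
(a) NaHCO₃ supplies 1 eq per mole → 12.65 mol.
(a) Mass: 12.65 mol × 84 g/mol = 1063 g.

(b) Volume: 1370 m³ = 1,370,000 L.
(b) CYA to add: (54 − 28) = 26 mg/L × 1,370,000 L = 35,620 g cyanuric acid.
(b) At 98% purity: 35,620 / 0.98 = 36,350 g product.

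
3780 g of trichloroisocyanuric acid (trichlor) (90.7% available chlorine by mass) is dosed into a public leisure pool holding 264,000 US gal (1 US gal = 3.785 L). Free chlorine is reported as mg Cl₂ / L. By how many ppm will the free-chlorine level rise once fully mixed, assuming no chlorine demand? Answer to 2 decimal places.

3.43 ppm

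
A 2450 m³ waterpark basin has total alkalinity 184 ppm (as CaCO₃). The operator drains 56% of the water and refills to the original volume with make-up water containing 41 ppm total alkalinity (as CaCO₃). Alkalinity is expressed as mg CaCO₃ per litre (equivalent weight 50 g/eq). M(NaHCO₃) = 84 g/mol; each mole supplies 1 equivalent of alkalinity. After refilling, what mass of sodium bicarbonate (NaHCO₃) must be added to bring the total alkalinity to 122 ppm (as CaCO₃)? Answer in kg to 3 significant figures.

Volume: 2450 m³ = 2,450,000 L.
After draining 56% and refilling: 184 × 0.44 + 41 × 0.56 = 103.92 ppm.
Deficit to target: 122 − 103.92 = 18.08 mg/L.
As CaCO₃: 18.08 mg/L × 2,450,000 L = 44,300 g; ÷ 50 g/eq ÷ 1 = 885.9 mol NaHCO₃.
Mass: 885.9 × 84 = 74,420 g.

74.4 kg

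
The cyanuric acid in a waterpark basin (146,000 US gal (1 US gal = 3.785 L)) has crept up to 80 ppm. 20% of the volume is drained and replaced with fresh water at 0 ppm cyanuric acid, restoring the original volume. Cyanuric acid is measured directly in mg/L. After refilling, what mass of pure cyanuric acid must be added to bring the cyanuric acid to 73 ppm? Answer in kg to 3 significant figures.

4.97 kg

Volume: 146,000 US gal × 3.785 L/gal = 552,610 L.
After draining 20% and refilling: 80 × 0.80 + 0 × 0.20 = 64 ppm.
Deficit to target: 73 − 64 = 9 mg/L.
Mass: 9 mg/L × 552,610 L = 4973 g cyanuric acid.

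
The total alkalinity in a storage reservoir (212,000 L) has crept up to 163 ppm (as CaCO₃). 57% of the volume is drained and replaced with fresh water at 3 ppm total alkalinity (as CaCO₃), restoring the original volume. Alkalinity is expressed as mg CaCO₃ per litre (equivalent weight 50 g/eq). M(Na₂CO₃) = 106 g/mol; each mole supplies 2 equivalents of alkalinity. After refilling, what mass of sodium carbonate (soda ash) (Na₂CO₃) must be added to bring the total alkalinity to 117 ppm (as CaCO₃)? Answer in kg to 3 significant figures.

10.2 kg

After draining 57% and refilling: 163 × 0.43 + 3 × 0.57 = 71.8 ppm.
Deficit to target: 117 − 71.8 = 45.2 mg/L.
As CaCO₃: 45.2 mg/L × 212,000 L = 9582 g; ÷ 50 g/eq ÷ 2 = 95.82 mol Na₂CO₃.
Mass: 95.82 × 106 = 10,160 g.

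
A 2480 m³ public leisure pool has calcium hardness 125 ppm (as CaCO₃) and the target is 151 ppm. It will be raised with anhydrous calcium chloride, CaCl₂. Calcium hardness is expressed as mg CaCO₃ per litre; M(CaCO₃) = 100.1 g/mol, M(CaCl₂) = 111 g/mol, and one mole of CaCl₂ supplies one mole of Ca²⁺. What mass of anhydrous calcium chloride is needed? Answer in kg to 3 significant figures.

Volume: 2480 m³ = 2,480,000 L.
Hardness to add: (151 − 125) = 26 mg/L as CaCO₃ × 2,480,000 L = 64,480 g as CaCO₃.
Moles of Ca²⁺ (1 mol Ca²⁺ ≡ 1 mol CaCO₃): 64,480 / 100.1 g/mol = 644.2 mol.
Mass of CaCl₂: 644.2 × 111 = 71,500 g.

71.5 kg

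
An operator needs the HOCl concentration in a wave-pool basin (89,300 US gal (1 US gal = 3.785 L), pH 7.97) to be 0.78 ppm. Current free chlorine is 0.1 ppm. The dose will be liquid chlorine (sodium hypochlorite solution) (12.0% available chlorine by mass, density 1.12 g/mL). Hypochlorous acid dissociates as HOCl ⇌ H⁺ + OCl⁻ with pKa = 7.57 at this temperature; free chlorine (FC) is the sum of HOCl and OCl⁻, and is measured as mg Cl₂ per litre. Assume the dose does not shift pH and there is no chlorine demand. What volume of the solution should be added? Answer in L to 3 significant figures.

Volume: 89,300 US gal × 3.785 L/gal = 338,000 L.
[OCl⁻]/[HOCl] = 10^(pH − pKa) = 10^(7.97 − 7.57) = 2.512; fraction as HOCl = 1/(1 + 2.512) = 0.2847.
Free chlorine required for 0.78 ppm HOCl: 0.78 / 0.2847 = 2.739 ppm.
FC to add: 2.739 − 0.1 = 2.639 mg/L as Cl₂.
Cl₂ equivalent: 2.639 mg/L × 338,000 L = 892.1 g.
Product at 12.0% available Cl: 892.1 / 0.12 = 7434 g.
Volume: 7434 g ÷ 1.12 g/mL = 6637 mL.

6.64 L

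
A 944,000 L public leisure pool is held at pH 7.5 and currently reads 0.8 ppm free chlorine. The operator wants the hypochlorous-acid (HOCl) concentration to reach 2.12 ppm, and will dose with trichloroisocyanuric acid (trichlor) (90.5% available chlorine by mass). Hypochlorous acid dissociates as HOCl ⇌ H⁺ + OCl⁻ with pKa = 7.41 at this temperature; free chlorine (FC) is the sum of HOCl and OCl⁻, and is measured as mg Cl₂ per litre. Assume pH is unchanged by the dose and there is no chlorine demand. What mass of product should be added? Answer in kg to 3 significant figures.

[OCl⁻]/[HOCl] = 10^(pH − pKa) = 10^(7.5 − 7.41) = 1.23; fraction as HOCl = 1/(1 + 1.23) = 0.4484.
Free chlorine required for 2.12 ppm HOCl: 2.12 / 0.4484 = 4.728 ppm.
FC to add: 4.728 − 0.8 = 3.928 mg/L as Cl₂.
Cl₂ equivalent: 3.928 mg/L × 944,000 L = 3708 g.
Product at 90.5% available Cl: 3708 / 0.905 = 4097 g.

4.10 kg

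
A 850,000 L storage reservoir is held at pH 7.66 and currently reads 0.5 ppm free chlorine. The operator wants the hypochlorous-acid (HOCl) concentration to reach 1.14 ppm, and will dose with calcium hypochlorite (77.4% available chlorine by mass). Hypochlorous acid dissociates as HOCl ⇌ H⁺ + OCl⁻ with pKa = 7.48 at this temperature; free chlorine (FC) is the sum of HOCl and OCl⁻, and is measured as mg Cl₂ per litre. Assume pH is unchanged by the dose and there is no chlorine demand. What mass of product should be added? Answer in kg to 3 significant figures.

2.60 kg

[OCl⁻]/[HOCl] = 10^(pH − pKa) = 10^(7.66 − 7.48) = 1.514; fraction as HOCl = 1/(1 + 1.514) = 0.3978.
Free chlorine required for 1.14 ppm HOCl: 1.14 / 0.3978 = 2.865 ppm.
FC to add: 2.865 − 0.5 = 2.365 mg/L as Cl₂.
Cl₂ equivalent: 2.365 mg/L × 850,000 L = 2011 g.
Product at 77.4% available Cl: 2011 / 0.774 = 2598 g.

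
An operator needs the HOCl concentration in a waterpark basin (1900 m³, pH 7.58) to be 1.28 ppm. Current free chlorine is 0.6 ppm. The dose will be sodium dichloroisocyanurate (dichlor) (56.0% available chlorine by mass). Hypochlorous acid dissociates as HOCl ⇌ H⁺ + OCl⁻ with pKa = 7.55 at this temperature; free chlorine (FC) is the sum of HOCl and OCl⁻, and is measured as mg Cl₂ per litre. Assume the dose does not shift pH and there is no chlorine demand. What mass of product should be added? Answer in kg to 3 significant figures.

6.96 kg

Volume: 1900 m³ = 1,900,000 L.
[OCl⁻]/[HOCl] = 10^(pH − pKa) = 10^(7.58 − 7.55) = 1.072; fraction as HOCl = 1/(1 + 1.072) = 0.4827.
Free chlorine required for 1.28 ppm HOCl: 1.28 / 0.4827 = 2.652 ppm.
FC to add: 2.652 − 0.6 = 2.052 mg/L as Cl₂.
Cl₂ equivalent: 2.052 mg/L × 1,900,000 L = 3898 g.
Product at 56.0% available Cl: 3898 / 0.56 = 6961 g.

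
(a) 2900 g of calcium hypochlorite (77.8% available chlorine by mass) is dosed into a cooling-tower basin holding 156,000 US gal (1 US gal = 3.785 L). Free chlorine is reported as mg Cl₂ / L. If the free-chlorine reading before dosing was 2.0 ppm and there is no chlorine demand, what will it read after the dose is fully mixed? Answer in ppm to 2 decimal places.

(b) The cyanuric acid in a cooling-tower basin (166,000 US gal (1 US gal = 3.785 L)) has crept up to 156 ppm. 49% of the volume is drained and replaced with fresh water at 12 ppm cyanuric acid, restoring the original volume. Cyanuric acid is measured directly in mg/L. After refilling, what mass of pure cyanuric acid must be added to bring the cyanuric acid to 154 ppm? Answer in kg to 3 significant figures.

(a) 5.82 ppm; (b) 43.1 kg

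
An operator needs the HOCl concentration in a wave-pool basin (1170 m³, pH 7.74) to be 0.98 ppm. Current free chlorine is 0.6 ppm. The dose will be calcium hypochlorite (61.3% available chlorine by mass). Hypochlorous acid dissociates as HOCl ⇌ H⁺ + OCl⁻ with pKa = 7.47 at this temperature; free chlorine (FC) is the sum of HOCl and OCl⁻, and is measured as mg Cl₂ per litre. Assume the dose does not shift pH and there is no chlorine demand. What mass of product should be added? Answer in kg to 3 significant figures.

4.21 kg

Volume: 1170 m³ = 1,170,000 L.
[OCl⁻]/[HOCl] = 10^(pH − pKa) = 10^(7.74 − 7.47) = 1.862; fraction as HOCl = 1/(1 + 1.862) = 0.3494.
Free chlorine required for 0.98 ppm HOCl: 0.98 / 0.3494 = 2.805 ppm.
FC to add: 2.805 − 0.6 = 2.205 mg/L as Cl₂.
Cl₂ equivalent: 2.205 mg/L × 1,170,000 L = 2580 g.
Product at 61.3% available Cl: 2580 / 0.613 = 4208 g.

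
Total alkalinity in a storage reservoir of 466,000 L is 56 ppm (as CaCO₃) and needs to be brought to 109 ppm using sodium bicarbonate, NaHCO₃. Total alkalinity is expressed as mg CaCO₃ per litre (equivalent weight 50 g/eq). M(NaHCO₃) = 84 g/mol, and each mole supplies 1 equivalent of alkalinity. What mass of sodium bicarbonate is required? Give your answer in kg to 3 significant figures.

41.5 kg

Alkalinity to add: (109 − 56) = 53 mg/L as CaCO₃ × 466,000 L = 24,700 g as CaCO₃.
Equivalents: 24,700 g ÷ 50 g/eq = 494 eq.
NaHCO₃ supplies 1 eq per mole → 494 mol.
Mass: 494 mol × 84 g/mol = 41,490 g.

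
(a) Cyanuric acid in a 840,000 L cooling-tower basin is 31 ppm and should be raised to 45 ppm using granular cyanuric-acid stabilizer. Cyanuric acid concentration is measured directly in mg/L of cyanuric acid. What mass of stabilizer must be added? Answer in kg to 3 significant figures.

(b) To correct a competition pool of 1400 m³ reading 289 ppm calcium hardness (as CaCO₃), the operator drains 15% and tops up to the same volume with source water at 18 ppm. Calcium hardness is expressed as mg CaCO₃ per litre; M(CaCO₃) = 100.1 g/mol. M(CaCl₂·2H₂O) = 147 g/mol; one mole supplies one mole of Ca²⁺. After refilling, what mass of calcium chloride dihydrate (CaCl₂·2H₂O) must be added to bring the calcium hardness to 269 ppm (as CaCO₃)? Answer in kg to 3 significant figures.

(a) 11.8 kg; (b) 42.5 kg

(a) CYA to add: (45 − 31) = 14 mg/L × 840,000 L = 11,760 g cyanuric acid.

(b) Volume: 1400 m³ = 1,400,000 L.
(b) After draining 15% and refilling: 289 × 0.85 + 18 × 0.15 = 248.35 ppm.
(b) Deficit to target: 269 − 248.35 = 20.65 mg/L.
(b) As CaCO₃: 20.65 mg/L × 1,400,000 L = 28,910 g; ÷ 100.1 = 288.8 mol Ca²⁺.
(b) Mass: 288.8 × 147 = 42,460 g.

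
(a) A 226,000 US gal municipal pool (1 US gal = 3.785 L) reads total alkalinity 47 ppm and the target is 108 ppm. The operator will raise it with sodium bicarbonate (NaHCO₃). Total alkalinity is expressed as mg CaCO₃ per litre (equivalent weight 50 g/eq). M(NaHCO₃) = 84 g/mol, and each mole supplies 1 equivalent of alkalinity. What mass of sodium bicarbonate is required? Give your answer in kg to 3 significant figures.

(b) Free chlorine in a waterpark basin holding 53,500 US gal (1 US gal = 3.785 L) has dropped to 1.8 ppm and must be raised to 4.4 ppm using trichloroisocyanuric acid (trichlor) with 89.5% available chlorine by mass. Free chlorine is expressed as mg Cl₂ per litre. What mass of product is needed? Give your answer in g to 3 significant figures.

(a) Volume: 226,000 US gal × 3.785 L/gal = 855,410 L.
(a) Alkalinity to add: (108 − 47) = 61 mg/L as CaCO₃ × 855,410 L = 52,180 g as CaCO₃.
(a) Equivalents: 52,180 g ÷ 50 g/eq = 1044 eq.
(a) NaHCO₃ supplies 1 eq per mole → 1044 mol.
(a) Mass: 1044 mol × 84 g/mol = 87,660 g.

(b) Volume: 53,500 US gal × 3.785 L/gal = 202,498 L.
(b) Chlorine deficit: 4.4 − 1.8 = 2.6 ppm = 2.6 mg/L as Cl₂.
(b) Cl₂ equivalent needed: 2.6 mg/L × 202,498 L = 526,500 mg = 526.5 g.
(b) Product at 89.5% available chlorine: 526.5 / 0.895 = 588.3 g.

(a) 87.7 kg; (b) 588 g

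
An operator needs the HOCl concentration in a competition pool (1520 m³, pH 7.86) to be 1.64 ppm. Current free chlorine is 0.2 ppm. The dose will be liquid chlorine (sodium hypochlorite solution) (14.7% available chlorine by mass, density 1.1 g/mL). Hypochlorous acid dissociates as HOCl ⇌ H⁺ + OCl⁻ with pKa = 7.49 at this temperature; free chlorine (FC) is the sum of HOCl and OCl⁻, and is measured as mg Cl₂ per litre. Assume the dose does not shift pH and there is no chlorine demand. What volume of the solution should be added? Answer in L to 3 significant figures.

Volume: 1520 m³ = 1,520,000 L.
[OCl⁻]/[HOCl] = 10^(pH − pKa) = 10^(7.86 − 7.49) = 2.344; fraction as HOCl = 1/(1 + 2.344) = 0.299.
Free chlorine required for 1.64 ppm HOCl: 1.64 / 0.299 = 5.485 ppm.
FC to add: 5.485 − 0.2 = 5.285 mg/L as Cl₂.
Cl₂ equivalent: 5.285 mg/L × 1,520,000 L = 8032 g.
Product at 14.7% available Cl: 8032 / 0.147 = 54,640 g.
Volume: 54,640 g ÷ 1.1 g/mL = 49,680 mL.

49.7 L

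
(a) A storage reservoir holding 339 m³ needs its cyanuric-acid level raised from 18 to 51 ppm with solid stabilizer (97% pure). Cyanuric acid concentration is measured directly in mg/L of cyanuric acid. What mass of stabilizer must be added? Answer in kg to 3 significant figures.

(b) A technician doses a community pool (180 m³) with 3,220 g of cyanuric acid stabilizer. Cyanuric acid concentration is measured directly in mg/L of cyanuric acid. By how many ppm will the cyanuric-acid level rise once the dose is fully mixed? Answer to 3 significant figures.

(a) 11.5 kg; (b) 17.9 ppm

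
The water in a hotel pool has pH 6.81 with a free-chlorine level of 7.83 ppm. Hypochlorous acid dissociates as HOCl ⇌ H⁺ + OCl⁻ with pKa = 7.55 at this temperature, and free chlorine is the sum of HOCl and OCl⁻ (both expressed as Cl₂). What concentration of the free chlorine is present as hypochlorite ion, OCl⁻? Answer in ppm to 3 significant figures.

1.21 ppm

[OCl⁻]/[HOCl] = 10^(pH − pKa) = 10^(6.81 − 7.55) = 10^-0.74 = 0.182.
Fraction as HOCl = 1 / (1 + 0.182) = 0.846.
OCl⁻ = (1 − 0.846) × 7.83 ppm = 1.205 ppm.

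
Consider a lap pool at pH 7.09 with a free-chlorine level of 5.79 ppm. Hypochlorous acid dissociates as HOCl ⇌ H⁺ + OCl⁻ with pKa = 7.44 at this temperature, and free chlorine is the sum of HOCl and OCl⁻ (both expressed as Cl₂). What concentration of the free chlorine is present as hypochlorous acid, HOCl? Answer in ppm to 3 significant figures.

[OCl⁻]/[HOCl] = 10^(pH − pKa) = 10^(7.09 − 7.44) = 10^-0.35 = 0.4467.
Fraction as HOCl = 1 / (1 + 0.4467) = 0.6912.
HOCl = 0.6912 × 5.79 ppm = 4.002 ppm.

4.00 ppm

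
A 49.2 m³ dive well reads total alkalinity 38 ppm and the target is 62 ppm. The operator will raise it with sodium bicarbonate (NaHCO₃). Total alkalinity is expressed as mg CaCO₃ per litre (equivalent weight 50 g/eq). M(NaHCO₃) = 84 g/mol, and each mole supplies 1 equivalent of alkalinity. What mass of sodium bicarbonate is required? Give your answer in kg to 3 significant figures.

Volume: 49.2 m³ = 49,200 L.
Alkalinity to add: (62 − 38) = 24 mg/L as CaCO₃ × 49,200 L = 1181 g as CaCO₃.
Equivalents: 1181 g ÷ 50 g/eq = 23.62 eq.
NaHCO₃ supplies 1 eq per mole → 23.62 mol.
Mass: 23.62 mol × 84 g/mol = 1984 g.

1.98 kg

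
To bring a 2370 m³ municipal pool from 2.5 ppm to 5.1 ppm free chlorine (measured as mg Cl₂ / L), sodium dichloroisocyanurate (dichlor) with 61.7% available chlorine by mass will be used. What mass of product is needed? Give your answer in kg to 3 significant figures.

9.99 kg

Volume: 2370 m³ = 2,370,000 L.
Chlorine deficit: 5.1 − 2.5 = 2.6 ppm = 2.6 mg/L as Cl₂.
Cl₂ equivalent needed: 2.6 mg/L × 2,370,000 L = 6,162,000 mg = 6162 g.
Product at 61.7% available chlorine: 6162 / 0.617 = 9987 g.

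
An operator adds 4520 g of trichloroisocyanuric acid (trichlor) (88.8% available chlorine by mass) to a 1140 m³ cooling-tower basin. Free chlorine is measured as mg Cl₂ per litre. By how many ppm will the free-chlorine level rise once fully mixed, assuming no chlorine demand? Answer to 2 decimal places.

Volume: 1140 m³ = 1,140,000 L.
Available chlorine delivered: 4520 g × 0.888 = 4014 g as Cl₂.
Concentration rise: 4014 g / 1,140,000 L = 3.521 mg/L = 3.52 ppm.

3.52 ppm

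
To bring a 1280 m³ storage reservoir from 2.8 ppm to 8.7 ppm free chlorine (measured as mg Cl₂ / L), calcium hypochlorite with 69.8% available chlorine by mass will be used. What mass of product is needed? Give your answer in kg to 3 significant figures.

10.8 kg

Volume: 1280 m³ = 1,280,000 L.
Chlorine deficit: 8.7 − 2.8 = 5.9 ppm = 5.9 mg/L as Cl₂.
Cl₂ equivalent needed: 5.9 mg/L × 1,280,000 L = 7,552,000 mg = 7552 g.
Product at 69.8% available chlorine: 7552 / 0.698 = 10,820 g.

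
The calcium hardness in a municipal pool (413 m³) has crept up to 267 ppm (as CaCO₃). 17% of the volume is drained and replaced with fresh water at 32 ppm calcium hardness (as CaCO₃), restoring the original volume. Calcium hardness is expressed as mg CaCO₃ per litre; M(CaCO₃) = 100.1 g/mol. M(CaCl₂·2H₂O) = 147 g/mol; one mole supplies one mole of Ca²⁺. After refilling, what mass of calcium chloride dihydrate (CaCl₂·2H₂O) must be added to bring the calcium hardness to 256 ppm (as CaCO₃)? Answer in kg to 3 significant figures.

Volume: 413 m³ = 413,000 L.
After draining 17% and refilling: 267 × 0.83 + 32 × 0.17 = 227.05 ppm.
Deficit to target: 256 − 227.05 = 28.95 mg/L.
As CaCO₃: 28.95 mg/L × 413,000 L = 11,960 g; ÷ 100.1 = 119.4 mol Ca²⁺.
Mass: 119.4 × 147 = 17,560 g.

17.6 kg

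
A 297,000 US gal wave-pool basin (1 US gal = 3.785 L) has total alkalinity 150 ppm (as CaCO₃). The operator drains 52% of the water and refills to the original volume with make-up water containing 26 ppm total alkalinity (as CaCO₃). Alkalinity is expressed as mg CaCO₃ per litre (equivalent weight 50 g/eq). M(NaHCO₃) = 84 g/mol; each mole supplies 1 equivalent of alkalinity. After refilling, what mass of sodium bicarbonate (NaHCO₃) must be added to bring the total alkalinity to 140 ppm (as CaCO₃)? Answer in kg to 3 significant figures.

Volume: 297,000 US gal × 3.785 L/gal = 1,124,145 L.
After draining 52% and refilling: 150 × 0.48 + 26 × 0.52 = 85.52 ppm.
Deficit to target: 140 − 85.52 = 54.48 mg/L.
As CaCO₃: 54.48 mg/L × 1,124,145 L = 61,240 g; ÷ 50 g/eq ÷ 1 = 1225 mol NaHCO₃.
Mass: 1225 × 84 = 102,900 g.

103 kg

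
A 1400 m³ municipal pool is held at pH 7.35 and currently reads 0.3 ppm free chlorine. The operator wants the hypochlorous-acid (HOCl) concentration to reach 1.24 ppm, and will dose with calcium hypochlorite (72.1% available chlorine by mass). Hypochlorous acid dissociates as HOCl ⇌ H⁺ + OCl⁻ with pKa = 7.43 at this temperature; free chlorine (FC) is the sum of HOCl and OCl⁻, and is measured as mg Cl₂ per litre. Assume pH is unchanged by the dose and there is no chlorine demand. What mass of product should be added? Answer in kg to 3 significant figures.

3.83 kg

Volume: 1400 m³ = 1,400,000 L.
[OCl⁻]/[HOCl] = 10^(pH − pKa) = 10^(7.35 − 7.43) = 0.8318; fraction as HOCl = 1/(1 + 0.8318) = 0.5459.
Free chlorine required for 1.24 ppm HOCl: 1.24 / 0.5459 = 2.271 ppm.
FC to add: 2.271 − 0.3 = 1.971 mg/L as Cl₂.
Cl₂ equivalent: 1.971 mg/L × 1,400,000 L = 2760 g.
Product at 72.1% available Cl: 2760 / 0.721 = 3828 g.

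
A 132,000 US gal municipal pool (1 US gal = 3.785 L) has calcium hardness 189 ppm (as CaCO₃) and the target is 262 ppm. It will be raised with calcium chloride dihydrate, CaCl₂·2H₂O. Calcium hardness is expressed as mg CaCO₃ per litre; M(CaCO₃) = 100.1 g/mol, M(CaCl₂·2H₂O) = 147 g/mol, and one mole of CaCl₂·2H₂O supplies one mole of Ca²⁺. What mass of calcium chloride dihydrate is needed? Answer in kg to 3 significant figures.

Volume: 132,000 US gal × 3.785 L/gal = 499,620 L.
Hardness to add: (262 − 189) = 73 mg/L as CaCO₃ × 499,620 L = 36,470 g as CaCO₃.
Moles of Ca²⁺ (1 mol Ca²⁺ ≡ 1 mol CaCO₃): 36,470 / 100.1 g/mol = 364.4 mol.
Mass of CaCl₂·2H₂O: 364.4 × 147 = 53,560 g.

53.6 kg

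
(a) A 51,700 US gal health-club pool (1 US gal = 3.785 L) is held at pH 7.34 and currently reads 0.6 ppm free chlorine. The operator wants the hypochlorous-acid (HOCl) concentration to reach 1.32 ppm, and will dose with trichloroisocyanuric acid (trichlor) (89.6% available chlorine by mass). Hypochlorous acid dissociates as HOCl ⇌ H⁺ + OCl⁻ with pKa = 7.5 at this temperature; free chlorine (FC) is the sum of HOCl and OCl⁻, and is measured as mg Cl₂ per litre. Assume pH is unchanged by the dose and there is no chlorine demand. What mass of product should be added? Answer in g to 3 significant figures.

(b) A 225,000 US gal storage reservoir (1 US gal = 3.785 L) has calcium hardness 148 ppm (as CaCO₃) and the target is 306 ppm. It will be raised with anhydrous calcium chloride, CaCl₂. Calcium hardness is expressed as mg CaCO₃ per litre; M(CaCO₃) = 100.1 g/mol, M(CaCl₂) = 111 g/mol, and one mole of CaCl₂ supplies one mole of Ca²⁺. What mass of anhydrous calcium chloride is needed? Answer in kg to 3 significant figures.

(a) Volume: 51,700 US gal × 3.785 L/gal = 195,684 L.
(a) [OCl⁻]/[HOCl] = 10^(pH − pKa) = 10^(7.34 − 7.5) = 0.6918; fraction as HOCl = 1/(1 + 0.6918) = 0.5911.
(a) Free chlorine required for 1.32 ppm HOCl: 1.32 / 0.5911 = 2.233 ppm.
(a) FC to add: 2.233 − 0.6 = 1.633 mg/L as Cl₂.
(a) Cl₂ equivalent: 1.633 mg/L × 195,684 L = 319.6 g.
(a) Product at 89.6% available Cl: 319.6 / 0.896 = 356.7 g.

(b) Volume: 225,000 US gal × 3.785 L/gal = 851,625 L.
(b) Hardness to add: (306 − 148) = 158 mg/L as CaCO₃ × 851,625 L = 134,600 g as CaCO₃.
(b) Moles of Ca²⁺ (1 mol Ca²⁺ ≡ 1 mol CaCO₃): 134,600 / 100.1 g/mol = 1344 mol.
(b) Mass of CaCl₂: 1344 × 111 = 149,200 g.

(a) 357 g; (b) 149 kg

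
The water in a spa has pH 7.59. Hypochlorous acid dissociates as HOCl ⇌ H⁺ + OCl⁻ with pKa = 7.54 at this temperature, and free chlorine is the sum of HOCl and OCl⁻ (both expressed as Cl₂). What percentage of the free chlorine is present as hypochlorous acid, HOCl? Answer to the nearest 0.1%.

[OCl⁻]/[HOCl] = 10^(pH − pKa) = 10^(7.59 − 7.54) = 10^0.05 = 1.122.
Fraction as HOCl = 1 / (1 + 1.122) = 0.4712.

47.1%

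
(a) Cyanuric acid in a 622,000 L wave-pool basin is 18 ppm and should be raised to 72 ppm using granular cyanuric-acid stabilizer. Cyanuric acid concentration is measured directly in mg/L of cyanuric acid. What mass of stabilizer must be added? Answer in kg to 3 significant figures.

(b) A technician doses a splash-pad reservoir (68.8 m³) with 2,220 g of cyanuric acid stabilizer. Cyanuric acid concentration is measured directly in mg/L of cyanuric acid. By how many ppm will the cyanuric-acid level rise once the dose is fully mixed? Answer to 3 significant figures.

(a) CYA to add: (72 − 18) = 54 mg/L × 622,000 L = 33,590 g cyanuric acid.

(b) Volume: 68.8 m³ = 68,800 L.
(b) Rise: 2,220 g / 68,800 L × 1000 = 32.27 mg/L.

(a) 33.6 kg; (b) 32.3 ppm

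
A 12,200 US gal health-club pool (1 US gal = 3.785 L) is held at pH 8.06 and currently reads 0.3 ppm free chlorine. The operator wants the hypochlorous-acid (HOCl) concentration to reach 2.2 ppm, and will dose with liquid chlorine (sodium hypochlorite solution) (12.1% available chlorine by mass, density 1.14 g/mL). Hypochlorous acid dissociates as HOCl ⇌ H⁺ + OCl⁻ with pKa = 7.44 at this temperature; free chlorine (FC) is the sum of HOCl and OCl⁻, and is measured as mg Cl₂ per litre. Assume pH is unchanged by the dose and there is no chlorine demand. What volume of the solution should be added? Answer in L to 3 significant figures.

Volume: 12,200 US gal × 3.785 L/gal = 46,177 L.
[OCl⁻]/[HOCl] = 10^(pH − pKa) = 10^(8.06 − 7.44) = 4.169; fraction as HOCl = 1/(1 + 4.169) = 0.1935.
Free chlorine required for 2.2 ppm HOCl: 2.2 / 0.1935 = 11.37 ppm.
FC to add: 11.37 − 0.3 = 11.07 mg/L as Cl₂.
Cl₂ equivalent: 11.07 mg/L × 46,177 L = 511.2 g.
Product at 12.1% available Cl: 511.2 / 0.121 = 4225 g.
Volume: 4225 g ÷ 1.14 g/mL = 3706 mL.

3.71 L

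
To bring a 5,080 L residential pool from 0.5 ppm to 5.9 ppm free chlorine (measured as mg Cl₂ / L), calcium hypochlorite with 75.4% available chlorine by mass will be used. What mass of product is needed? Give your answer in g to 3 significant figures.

36.4 g

Chlorine deficit: 5.9 − 0.5 = 5.4 ppm = 5.4 mg/L as Cl₂.
Cl₂ equivalent needed: 5.4 mg/L × 5,080 L = 27,430 mg = 27.43 g.
Product at 75.4% available chlorine: 27.43 / 0.754 = 36.38 g.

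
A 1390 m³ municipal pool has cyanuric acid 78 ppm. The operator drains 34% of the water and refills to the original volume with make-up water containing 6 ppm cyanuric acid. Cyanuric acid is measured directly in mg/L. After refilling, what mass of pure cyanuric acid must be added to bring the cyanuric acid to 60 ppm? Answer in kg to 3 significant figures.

9.01 kg

Volume: 1390 m³ = 1,390,000 L.
After draining 34% and refilling: 78 × 0.66 + 6 × 0.34 = 53.52 ppm.
Deficit to target: 60 − 53.52 = 6.48 mg/L.
Mass: 6.48 mg/L × 1,390,000 L = 9007 g cyanuric acid.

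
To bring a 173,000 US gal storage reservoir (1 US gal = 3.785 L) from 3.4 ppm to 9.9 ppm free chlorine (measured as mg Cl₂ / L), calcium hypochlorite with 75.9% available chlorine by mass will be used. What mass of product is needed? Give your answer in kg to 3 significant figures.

5.61 kg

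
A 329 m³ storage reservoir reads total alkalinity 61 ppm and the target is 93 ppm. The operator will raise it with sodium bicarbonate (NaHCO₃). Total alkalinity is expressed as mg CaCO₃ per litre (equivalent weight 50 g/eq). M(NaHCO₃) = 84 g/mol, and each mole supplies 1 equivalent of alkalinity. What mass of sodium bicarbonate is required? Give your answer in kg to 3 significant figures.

Volume: 329 m³ = 329,000 L.
Alkalinity to add: (93 − 61) = 32 mg/L as CaCO₃ × 329,000 L = 10,530 g as CaCO₃.
Equivalents: 10,530 g ÷ 50 g/eq = 210.6 eq.
NaHCO₃ supplies 1 eq per mole → 210.6 mol.
Mass: 210.6 mol × 84 g/mol = 17,690 g.

17.7 kg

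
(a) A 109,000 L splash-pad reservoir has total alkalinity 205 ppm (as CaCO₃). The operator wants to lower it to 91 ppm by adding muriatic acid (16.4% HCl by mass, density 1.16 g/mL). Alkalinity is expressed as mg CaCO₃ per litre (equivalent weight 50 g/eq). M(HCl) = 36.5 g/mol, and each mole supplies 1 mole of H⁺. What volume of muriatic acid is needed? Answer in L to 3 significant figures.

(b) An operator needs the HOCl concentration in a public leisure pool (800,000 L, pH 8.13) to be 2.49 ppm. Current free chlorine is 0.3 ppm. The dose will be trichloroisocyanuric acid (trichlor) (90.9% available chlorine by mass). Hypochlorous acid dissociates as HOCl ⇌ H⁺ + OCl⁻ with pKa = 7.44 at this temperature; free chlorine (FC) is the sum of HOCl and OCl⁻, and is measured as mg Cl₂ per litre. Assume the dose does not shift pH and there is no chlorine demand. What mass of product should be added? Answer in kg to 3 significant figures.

(a) Alkalinity to neutralize: (205 − 91) = 114 mg/L as CaCO₃ × 109,000 L = 12,430 g as CaCO₃.
(a) Equivalents of H⁺ required: 12,430 ÷ 50 g/eq = 248.5 eq = 248.5 mol HCl.
(a) Mass of HCl: 248.5 × 36.5 = 9071 g.
(a) Mass of 16.4% solution: 9071 / 0.164 = 55,310 g.
(a) Volume: 55,310 g ÷ 1.16 g/mL = 47,680 mL.

(b) [OCl⁻]/[HOCl] = 10^(pH − pKa) = 10^(8.13 − 7.44) = 4.898; fraction as HOCl = 1/(1 + 4.898) = 0.1696.
(b) Free chlorine required for 2.49 ppm HOCl: 2.49 / 0.1696 = 14.69 ppm.
(b) FC to add: 14.69 − 0.3 = 14.39 mg/L as Cl₂.
(b) Cl₂ equivalent: 14.39 mg/L × 800,000 L = 11,510 g.
(b) Product at 90.9% available Cl: 11,510 / 0.909 = 12,660 g.

(a) 47.7 L; (b) 12.7 kg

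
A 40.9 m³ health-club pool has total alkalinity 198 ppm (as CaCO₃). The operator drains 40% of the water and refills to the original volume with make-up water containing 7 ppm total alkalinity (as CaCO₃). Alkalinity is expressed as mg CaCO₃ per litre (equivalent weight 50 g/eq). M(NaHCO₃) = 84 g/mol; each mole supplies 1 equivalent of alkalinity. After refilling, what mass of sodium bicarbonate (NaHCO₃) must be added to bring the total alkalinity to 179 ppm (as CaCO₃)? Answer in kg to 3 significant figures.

3.94 kg

Volume: 40.9 m³ = 40,900 L.
After draining 40% and refilling: 198 × 0.60 + 7 × 0.40 = 121.6 ppm.
Deficit to target: 179 − 121.6 = 57.4 mg/L.
As CaCO₃: 57.4 mg/L × 40,900 L = 2348 g; ÷ 50 g/eq ÷ 1 = 46.95 mol NaHCO₃.
Mass: 46.95 × 84 = 3944 g.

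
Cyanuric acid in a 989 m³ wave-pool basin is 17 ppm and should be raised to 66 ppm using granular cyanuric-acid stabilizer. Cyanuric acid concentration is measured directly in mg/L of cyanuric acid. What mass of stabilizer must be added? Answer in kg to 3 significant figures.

48.5 kg

Volume: 989 m³ = 989,000 L.
CYA to add: (66 − 17) = 49 mg/L × 989,000 L = 48,460 g cyanuric acid.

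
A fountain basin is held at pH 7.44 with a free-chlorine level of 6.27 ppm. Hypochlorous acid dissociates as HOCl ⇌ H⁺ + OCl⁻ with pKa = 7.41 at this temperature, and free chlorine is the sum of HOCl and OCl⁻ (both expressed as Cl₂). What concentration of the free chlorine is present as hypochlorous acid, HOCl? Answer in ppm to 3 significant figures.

3.03 ppm

[OCl⁻]/[HOCl] = 10^(pH − pKa) = 10^(7.44 − 7.41) = 10^0.03 = 1.072.
Fraction as HOCl = 1 / (1 + 1.072) = 0.4827.
HOCl = 0.4827 × 6.27 ppm = 3.027 ppm.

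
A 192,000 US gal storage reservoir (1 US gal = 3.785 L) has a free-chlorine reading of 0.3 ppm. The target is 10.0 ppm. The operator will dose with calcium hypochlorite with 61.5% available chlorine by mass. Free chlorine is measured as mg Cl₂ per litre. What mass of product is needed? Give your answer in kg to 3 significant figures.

Volume: 192,000 US gal × 3.785 L/gal = 726,720 L.
Chlorine deficit: 10.0 − 0.3 = 9.7 ppm = 9.7 mg/L as Cl₂.
Cl₂ equivalent needed: 9.7 mg/L × 726,720 L = 7,049,000 mg = 7049 g.
Product at 61.5% available chlorine: 7049 / 0.615 = 11,460 g.

11.5 kg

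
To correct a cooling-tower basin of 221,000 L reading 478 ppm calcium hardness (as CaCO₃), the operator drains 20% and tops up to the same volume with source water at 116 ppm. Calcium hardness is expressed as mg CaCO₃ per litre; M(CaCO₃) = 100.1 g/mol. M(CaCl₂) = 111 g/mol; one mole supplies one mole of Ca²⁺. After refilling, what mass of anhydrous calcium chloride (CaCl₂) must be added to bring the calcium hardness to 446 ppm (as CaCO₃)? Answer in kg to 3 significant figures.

After draining 20% and refilling: 478 × 0.80 + 116 × 0.20 = 405.6 ppm.
Deficit to target: 446 − 405.6 = 40.4 mg/L.
As CaCO₃: 40.4 mg/L × 221,000 L = 8928 g; ÷ 100.1 = 89.19 mol Ca²⁺.
Mass: 89.19 × 111 = 9901 g.

9.90 kg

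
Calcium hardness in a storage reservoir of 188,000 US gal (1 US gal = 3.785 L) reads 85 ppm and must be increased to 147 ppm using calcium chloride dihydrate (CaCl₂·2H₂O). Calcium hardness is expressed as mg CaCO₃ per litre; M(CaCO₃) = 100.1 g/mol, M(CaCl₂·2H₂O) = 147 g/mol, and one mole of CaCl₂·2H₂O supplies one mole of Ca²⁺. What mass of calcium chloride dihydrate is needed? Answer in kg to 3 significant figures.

64.8 kg

Volume: 188,000 US gal × 3.785 L/gal = 711,580 L.
Hardness to add: (147 − 85) = 62 mg/L as CaCO₃ × 711,580 L = 44,120 g as CaCO₃.
Moles of Ca²⁺ (1 mol Ca²⁺ ≡ 1 mol CaCO₃): 44,120 / 100.1 g/mol = 440.7 mol.
Mass of CaCl₂·2H₂O: 440.7 × 147 = 64,790 g.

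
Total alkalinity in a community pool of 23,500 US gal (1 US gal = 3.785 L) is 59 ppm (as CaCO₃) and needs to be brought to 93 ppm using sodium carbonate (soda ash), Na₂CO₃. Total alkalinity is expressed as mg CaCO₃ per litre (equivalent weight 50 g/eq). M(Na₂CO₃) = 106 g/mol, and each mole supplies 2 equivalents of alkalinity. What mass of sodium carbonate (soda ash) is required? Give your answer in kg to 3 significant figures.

3.21 kg

Volume: 23,500 US gal × 3.785 L/gal = 88,948 L.
Alkalinity to add: (93 − 59) = 34 mg/L as CaCO₃ × 88,948 L = 3024 g as CaCO₃.
Equivalents: 3024 g ÷ 50 g/eq = 60.48 eq.
Each mole of Na₂CO₃ supplies 2 eq, so 60.48 / 2 = 30.24 mol.
Mass: 30.24 mol × 106 g/mol = 3206 g.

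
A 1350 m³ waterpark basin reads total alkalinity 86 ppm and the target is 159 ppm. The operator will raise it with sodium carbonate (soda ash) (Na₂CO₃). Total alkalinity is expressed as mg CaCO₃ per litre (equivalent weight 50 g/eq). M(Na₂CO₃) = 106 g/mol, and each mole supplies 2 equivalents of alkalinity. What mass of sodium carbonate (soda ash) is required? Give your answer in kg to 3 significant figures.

Volume: 1350 m³ = 1,350,000 L.
Alkalinity to add: (159 − 86) = 73 mg/L as CaCO₃ × 1,350,000 L = 98,550 g as CaCO₃.
Equivalents: 98,550 g ÷ 50 g/eq = 1971 eq.
Each mole of Na₂CO₃ supplies 2 eq, so 1971 / 2 = 985.5 mol.
Mass: 985.5 mol × 106 g/mol = 104,500 g.

104 kg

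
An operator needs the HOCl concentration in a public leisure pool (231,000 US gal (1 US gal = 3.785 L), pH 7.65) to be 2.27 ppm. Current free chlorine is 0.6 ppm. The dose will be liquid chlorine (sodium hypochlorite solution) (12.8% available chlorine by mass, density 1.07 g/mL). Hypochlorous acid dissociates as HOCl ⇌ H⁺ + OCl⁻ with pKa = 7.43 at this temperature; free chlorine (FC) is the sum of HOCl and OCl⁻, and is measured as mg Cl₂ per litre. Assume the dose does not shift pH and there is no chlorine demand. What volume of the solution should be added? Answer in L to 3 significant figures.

Volume: 231,000 US gal × 3.785 L/gal = 874,335 L.
[OCl⁻]/[HOCl] = 10^(pH − pKa) = 10^(7.65 − 7.43) = 1.66; fraction as HOCl = 1/(1 + 1.66) = 0.376.
Free chlorine required for 2.27 ppm HOCl: 2.27 / 0.376 = 6.037 ppm.
FC to add: 6.037 − 0.6 = 5.437 mg/L as Cl₂.
Cl₂ equivalent: 5.437 mg/L × 874,335 L = 4754 g.
Product at 12.8% available Cl: 4754 / 0.128 = 37,140 g.
Volume: 37,140 g ÷ 1.07 g/mL = 34,710 mL.

34.7 L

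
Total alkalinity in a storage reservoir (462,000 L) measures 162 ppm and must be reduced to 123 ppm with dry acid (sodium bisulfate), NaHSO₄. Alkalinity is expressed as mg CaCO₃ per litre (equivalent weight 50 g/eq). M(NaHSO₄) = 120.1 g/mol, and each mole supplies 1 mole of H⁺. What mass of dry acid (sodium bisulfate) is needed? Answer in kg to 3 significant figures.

Alkalinity to neutralize: (162 − 123) = 39 mg/L as CaCO₃ × 462,000 L = 18,020 g as CaCO₃.
Equivalents of H⁺ required: 18,020 ÷ 50 g/eq = 360.4 eq = 360.4 mol NaHSO₄.
Mass of NaHSO₄: 360.4 × 120.1 = 43,280 g.

43.3 kg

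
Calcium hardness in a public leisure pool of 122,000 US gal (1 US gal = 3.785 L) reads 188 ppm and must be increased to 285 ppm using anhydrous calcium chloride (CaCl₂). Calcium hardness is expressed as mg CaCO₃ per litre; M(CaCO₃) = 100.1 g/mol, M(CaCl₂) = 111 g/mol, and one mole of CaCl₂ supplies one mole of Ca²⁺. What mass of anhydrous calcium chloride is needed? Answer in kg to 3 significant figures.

49.7 kg

Volume: 122,000 US gal × 3.785 L/gal = 461,770 L.
Hardness to add: (285 − 188) = 97 mg/L as CaCO₃ × 461,770 L = 44,790 g as CaCO₃.
Moles of Ca²⁺ (1 mol Ca²⁺ ≡ 1 mol CaCO₃): 44,790 / 100.1 g/mol = 447.5 mol.
Mass of CaCl₂: 447.5 × 111 = 49,670 g.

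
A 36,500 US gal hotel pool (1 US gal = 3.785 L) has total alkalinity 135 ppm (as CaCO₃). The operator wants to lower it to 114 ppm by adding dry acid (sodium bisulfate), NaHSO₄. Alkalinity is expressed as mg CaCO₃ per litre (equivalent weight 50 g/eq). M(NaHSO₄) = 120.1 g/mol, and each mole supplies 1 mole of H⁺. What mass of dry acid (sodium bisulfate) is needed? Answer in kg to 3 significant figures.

6.97 kg

Volume: 36,500 US gal × 3.785 L/gal = 138,152 L.
Alkalinity to neutralize: (135 − 114) = 21 mg/L as CaCO₃ × 138,152 L = 2901 g as CaCO₃.
Equivalents of H⁺ required: 2901 ÷ 50 g/eq = 58.02 eq = 58.02 mol NaHSO₄.
Mass of NaHSO₄: 58.02 × 120.1 = 6969 g.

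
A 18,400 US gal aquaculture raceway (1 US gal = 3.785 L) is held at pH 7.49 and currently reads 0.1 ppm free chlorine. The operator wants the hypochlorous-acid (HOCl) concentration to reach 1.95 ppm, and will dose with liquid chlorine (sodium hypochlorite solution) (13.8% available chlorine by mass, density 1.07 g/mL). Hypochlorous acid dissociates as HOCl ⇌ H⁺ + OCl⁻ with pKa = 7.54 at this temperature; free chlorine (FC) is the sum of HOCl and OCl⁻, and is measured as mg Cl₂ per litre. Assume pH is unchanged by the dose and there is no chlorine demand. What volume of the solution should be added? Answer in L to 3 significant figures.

Volume: 18,400 US gal × 3.785 L/gal = 69,644 L.
[OCl⁻]/[HOCl] = 10^(pH − pKa) = 10^(7.49 − 7.54) = 0.8913; fraction as HOCl = 1/(1 + 0.8913) = 0.5288.
Free chlorine required for 1.95 ppm HOCl: 1.95 / 0.5288 = 3.688 ppm.
FC to add: 3.688 − 0.1 = 3.588 mg/L as Cl₂.
Cl₂ equivalent: 3.588 mg/L × 69,644 L = 249.9 g.
Product at 13.8% available Cl: 249.9 / 0.138 = 1811 g.
Volume: 1811 g ÷ 1.07 g/mL = 1692 mL.

1.69 L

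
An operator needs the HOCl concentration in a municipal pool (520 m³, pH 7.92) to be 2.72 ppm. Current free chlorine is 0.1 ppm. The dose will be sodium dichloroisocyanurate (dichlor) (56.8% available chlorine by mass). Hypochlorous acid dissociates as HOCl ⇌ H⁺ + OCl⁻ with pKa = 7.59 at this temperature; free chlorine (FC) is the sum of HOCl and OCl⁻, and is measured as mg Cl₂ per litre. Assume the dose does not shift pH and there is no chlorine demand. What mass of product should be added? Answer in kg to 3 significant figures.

Volume: 520 m³ = 520,000 L.
[OCl⁻]/[HOCl] = 10^(pH − pKa) = 10^(7.92 − 7.59) = 2.138; fraction as HOCl = 1/(1 + 2.138) = 0.3187.
Free chlorine required for 2.72 ppm HOCl: 2.72 / 0.3187 = 8.535 ppm.
FC to add: 8.535 − 0.1 = 8.435 mg/L as Cl₂.
Cl₂ equivalent: 8.435 mg/L × 520,000 L = 4386 g.
Product at 56.8% available Cl: 4386 / 0.568 = 7722 g.

7.72 kg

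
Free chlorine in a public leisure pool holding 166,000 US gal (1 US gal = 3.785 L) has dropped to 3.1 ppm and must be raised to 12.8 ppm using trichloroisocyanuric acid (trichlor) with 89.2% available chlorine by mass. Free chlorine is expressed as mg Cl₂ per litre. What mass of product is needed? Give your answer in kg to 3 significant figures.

6.83 kg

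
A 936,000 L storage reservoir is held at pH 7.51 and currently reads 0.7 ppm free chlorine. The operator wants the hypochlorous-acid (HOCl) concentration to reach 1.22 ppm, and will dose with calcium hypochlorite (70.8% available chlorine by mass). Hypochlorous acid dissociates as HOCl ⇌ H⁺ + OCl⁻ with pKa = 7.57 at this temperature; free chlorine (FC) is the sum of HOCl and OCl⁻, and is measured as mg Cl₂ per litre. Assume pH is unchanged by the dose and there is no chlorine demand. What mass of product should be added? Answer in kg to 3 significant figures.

[OCl⁻]/[HOCl] = 10^(pH − pKa) = 10^(7.51 − 7.57) = 0.871; fraction as HOCl = 1/(1 + 0.871) = 0.5345.
Free chlorine required for 1.22 ppm HOCl: 1.22 / 0.5345 = 2.283 ppm.
FC to add: 2.283 − 0.7 = 1.583 mg/L as Cl₂.
Cl₂ equivalent: 1.583 mg/L × 936,000 L = 1481 g.
Product at 70.8% available Cl: 1481 / 0.708 = 2092 g.

2.09 kg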